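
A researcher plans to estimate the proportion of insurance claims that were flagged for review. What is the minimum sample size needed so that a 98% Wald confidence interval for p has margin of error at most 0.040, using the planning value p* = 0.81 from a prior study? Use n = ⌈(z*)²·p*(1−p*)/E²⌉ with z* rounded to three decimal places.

n = 521

The 98% critical value is z* = 2.326.
p*(1−p*) = 0.1539.
(z*)²·p*(1−p*)/E² = 5.410276·0.1539/0.001600 = 520.401.
⌈520.401⌉ = 521.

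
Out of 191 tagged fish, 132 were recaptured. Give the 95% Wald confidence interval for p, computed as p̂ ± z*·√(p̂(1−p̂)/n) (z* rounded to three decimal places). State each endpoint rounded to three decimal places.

(0.626, 0.757)

With x = 132 successes in n = 191, p̂ = 0.69110.
SE = √(p̂(1−p̂)/n) = √(0.213481/191) = 0.033432.
The 95% critical value is z* = 1.960.
Margin = 1.960·0.033432 = 0.06553.
Interval: 0.69110 ± 0.06553 → (0.626, 0.757).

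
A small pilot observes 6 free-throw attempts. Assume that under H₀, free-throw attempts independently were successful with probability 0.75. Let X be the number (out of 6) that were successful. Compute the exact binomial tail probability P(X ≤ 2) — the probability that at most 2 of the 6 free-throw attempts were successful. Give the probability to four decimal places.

P = 0.0376

X is binomial with n = 6 and p = 0.75.
P(X ≤ 2) = C(6,0)·0.75^0·0.25^6 + C(6,1)·0.75^1·0.25^5 + C(6,2)·0.75^2·0.25^4.
= 0.000244 + 0.004395 + 0.032959 = 0.0376.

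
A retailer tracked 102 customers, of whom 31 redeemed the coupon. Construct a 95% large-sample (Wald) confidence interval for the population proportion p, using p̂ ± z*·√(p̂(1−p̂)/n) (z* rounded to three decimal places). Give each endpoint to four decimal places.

(0.2147, 0.3932)

The sample proportion is 31/102 = 0.30392.
SE = √(p̂(1−p̂)/n) = √(0.211553/102) = 0.045542.
For 95% confidence, z* = 1.960.
Margin = 1.960·0.045542 = 0.08926.
So the interval runs from 0.2147 to 0.3932.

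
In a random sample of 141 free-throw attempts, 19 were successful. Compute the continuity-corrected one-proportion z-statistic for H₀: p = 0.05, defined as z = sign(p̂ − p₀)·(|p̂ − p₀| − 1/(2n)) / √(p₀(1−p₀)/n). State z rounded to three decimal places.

Sample proportion p̂ = 19/141 = 0.13475. p̂ − p₀ = 0.084752.
Continuity correction 1/(2n) = 1/282 = 0.003546.
Corrected numerator: |0.084752| − 0.003546 = 0.081206.
Under H₀, SE = √(p₀(1−p₀)/n) = √(0.05·0.95/141) = √0.000336879 = 0.018354.
z = (+)0.081206/0.018354 = 4.424.

z = 4.424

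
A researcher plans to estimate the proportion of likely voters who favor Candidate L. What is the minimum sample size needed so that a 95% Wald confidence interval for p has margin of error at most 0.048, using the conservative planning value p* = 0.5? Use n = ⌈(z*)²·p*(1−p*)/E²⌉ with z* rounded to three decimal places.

The 95% critical value is z* = 1.960.
p*(1−p*) = 0.50·0.50 = 0.2500.
Required n before rounding: 3.841600 × 0.2500 / 0.048² = 416.840.
Rounding up, n = 417.

n = 417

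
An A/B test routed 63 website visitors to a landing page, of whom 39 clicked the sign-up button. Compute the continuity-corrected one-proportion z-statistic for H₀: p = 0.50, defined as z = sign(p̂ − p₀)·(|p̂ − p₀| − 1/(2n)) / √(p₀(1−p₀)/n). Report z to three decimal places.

With x = 39 successes in n = 63, p̂ = 0.61905. p̂ − p₀ = 0.119048.
Continuity correction 1/(2n) = 1/126 = 0.007937.
Corrected numerator: |0.119048| − 0.007937 = 0.111111.
SE₀ = √(0.50·0.50/63) = 0.062994.
z = +0.111111/0.062994 = 1.764.

z = 1.764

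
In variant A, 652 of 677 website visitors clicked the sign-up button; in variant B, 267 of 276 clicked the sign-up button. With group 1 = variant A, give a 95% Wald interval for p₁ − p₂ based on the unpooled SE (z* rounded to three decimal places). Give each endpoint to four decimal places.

p̂₁ = 0.96307, p̂₂ = 0.96739, so the observed difference is -0.00432.
SE = √(0.000052532 + 0.000114295) = √0.000166827 = 0.012916.
z* = 1.960 at the 95% level. Margin = 1.960·0.012916 = 0.02532.
Interval: -0.00432 ± 0.02532 → (-0.0296, 0.0210).

(-0.0296, 0.0210)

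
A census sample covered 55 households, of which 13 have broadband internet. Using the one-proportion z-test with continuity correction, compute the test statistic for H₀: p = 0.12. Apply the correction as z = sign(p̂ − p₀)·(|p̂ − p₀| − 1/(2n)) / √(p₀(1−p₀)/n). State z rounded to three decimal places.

z = 2.448

The sample proportion is 13/55 = 0.23636. p̂ − p₀ = 0.116364.
1/(2n) = 0.009091.
Corrected numerator: |0.116364| − 0.009091 = 0.107273.
SE₀ = √(0.12·0.88/55) = 0.043818.
z = +0.107273/0.043818 = 2.448.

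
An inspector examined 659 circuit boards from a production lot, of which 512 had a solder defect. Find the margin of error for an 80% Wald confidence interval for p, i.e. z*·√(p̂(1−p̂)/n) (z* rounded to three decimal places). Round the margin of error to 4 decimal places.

p̂ = 512/659 = 0.77693.
SE = √(p̂(1−p̂)/n) = √(0.173307/659) = 0.016217.
The 80% critical value is z* = 1.282.
So ME = 0.0208.

ME = 0.0208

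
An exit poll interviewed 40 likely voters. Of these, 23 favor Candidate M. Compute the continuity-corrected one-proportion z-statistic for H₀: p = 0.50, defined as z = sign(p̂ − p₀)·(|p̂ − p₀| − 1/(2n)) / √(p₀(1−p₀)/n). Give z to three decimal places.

z = 0.791

p̂ = 23/40 = 0.57500. p̂ − p₀ = 0.075000.
Continuity correction 1/(2n) = 1/80 = 0.012500.
Corrected numerator: |0.075000| − 0.012500 = 0.062500.
Null standard error: √(0.50·0.50/40) = √0.006250000 = 0.079057.
z = (+)0.062500/0.079057 = 0.791.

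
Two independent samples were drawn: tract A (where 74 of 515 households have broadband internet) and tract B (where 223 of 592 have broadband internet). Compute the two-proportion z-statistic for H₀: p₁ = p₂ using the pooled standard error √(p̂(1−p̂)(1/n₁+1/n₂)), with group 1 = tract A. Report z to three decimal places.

Sample proportions: p̂₁ = 74/515 = 0.14369 and p̂₂ = 223/592 = 0.37669.
Pooled p̂ = (74+223)/(515+592) = 297/1107 = 0.26829.
Pooled SE = √[0.1963117·0.00363094] ≈ 0.026698.
z = (p̂₁ − p̂₂)/SE = (0.14369 − 0.37669)/0.026698 = -0.23300/0.026698 = -8.727.

z = -8.727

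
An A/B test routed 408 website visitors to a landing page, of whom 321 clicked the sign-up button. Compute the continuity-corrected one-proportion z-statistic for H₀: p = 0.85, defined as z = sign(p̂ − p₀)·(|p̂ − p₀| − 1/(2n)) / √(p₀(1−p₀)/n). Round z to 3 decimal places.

z = -3.508

With x = 321 successes in n = 408, p̂ = 0.78676. p̂ − p₀ = -0.063235.
Continuity correction 1/(2n) = 1/816 = 0.001225.
Corrected numerator: |-0.063235| − 0.001225 = 0.062010.
Null standard error: √(0.85·0.15/408) = √0.000312500 = 0.017678.
z = −0.062010/0.017678 = -3.508.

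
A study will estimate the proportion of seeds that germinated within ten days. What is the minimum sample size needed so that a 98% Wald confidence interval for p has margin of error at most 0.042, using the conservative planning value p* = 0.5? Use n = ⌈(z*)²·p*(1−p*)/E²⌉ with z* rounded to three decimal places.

For 98% confidence, z* = 2.326.
p*(1−p*) = 0.2500.
Required n before rounding: 5.410276 × 0.2500 / 0.042² = 766.762.
Rounding up, n = 767.

n = 767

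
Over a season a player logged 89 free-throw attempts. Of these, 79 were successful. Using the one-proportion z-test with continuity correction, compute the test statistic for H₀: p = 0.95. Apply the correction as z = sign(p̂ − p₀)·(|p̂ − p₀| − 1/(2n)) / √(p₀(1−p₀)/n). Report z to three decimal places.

With x = 79 successes in n = 89, p̂ = 0.88764. p̂ − p₀ = -0.062360.
1/(2n) = 0.005618.
Corrected numerator: |-0.062360| − 0.005618 = 0.056742.
Null standard error: √(0.95·0.05/89) = √0.000533708 = 0.023102.
z = (−)0.056742/0.023102 = -2.456.

z = -2.456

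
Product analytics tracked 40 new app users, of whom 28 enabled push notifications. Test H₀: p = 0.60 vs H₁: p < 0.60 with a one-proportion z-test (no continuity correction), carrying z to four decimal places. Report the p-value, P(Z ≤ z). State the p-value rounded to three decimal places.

p-value = 0.902

Sample proportion p̂ = 28/40 = 0.70000.
Null standard error: √(0.60·0.40/40) = √0.006000000 = 0.077460.
Test statistic (full precision, shown to 4 dp): z = (28/40 − 0.60)/SE₀ ≈ 1.2910.
p-value = P(Z ≤ z) with z = 1.2910 → 0.902.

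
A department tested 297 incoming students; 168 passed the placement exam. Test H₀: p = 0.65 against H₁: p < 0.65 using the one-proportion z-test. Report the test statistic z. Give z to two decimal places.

Sample proportion p̂ = 168/297 = 0.56566.
Null standard error: √(0.65·0.35/297) = √0.000765993 = 0.027677.
z = (0.56566 − 0.65)/0.027677 = -0.08434/0.027677 = -3.05.

z = -3.05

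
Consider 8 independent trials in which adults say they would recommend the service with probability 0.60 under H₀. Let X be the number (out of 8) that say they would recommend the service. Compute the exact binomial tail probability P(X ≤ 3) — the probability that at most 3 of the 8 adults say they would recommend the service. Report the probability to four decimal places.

P = 0.1737

X ~ Binomial(n=8, p=0.60).
P(X ≤ 3) = C(8,0)·0.60^0·0.40^8 + C(8,1)·0.60^1·0.40^7 + C(8,2)·0.60^2·0.40^6 + C(8,3)·0.60^3·0.40^5.
= 0.000655 + 0.007864 + 0.041288 + 0.123863 = 0.1737.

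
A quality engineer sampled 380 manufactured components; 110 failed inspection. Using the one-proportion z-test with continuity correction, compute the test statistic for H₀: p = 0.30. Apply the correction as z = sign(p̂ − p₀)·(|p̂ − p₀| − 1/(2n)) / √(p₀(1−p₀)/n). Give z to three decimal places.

z = -0.392

p̂ = 110/380 = 0.28947. p̂ − p₀ = -0.010526.
1/(2n) = 0.001316.
Corrected numerator: |-0.010526| − 0.001316 = 0.009210.
SE₀ = √(0.30·0.70/380) = 0.023508.
z = −0.009210/0.023508 = -0.392.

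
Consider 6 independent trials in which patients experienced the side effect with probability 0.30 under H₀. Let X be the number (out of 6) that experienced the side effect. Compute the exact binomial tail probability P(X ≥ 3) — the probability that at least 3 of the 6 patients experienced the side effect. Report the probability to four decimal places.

P = 0.2557

X is binomial with n = 6 and p = 0.30.
P(X ≥ 3) = C(6,3)·0.30^3·0.70^3 + C(6,4)·0.30^4·0.70^2 + C(6,5)·0.30^5·0.70^1 + C(6,6)·0.30^6·0.70^0.
= 0.185220 + 0.059535 + 0.010206 + 0.000729 = 0.2557.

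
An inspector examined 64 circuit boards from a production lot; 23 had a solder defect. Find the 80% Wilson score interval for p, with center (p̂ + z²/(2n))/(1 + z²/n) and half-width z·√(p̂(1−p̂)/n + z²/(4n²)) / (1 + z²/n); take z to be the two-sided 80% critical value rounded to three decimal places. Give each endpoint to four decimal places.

p̂ = 23/64 = 0.35938; z = 1.282, so z² = 1.643524.
1 + z²/n = 1.025680.
Center = (0.35938 + 0.012840)/1.025680 = 0.36290.
Radicand: p̂(1−p̂)/n + z²/(4n²) = 0.003597260 + 0.000100313 = 0.003697573.
Half-width = z·√(radicand)/denom = 1.282·0.060808/1.025680 = 0.07600.
Interval: 0.36290 ± 0.07600 → (0.2869, 0.4389).

(0.2869, 0.4389)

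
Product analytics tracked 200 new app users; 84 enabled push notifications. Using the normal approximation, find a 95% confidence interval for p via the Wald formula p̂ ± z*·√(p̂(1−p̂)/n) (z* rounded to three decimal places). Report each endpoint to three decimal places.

p̂ = 84/200 = 0.42000.
SE(p̂) = √(0.42000·0.58000/200) = 0.034900.
The 95% critical value is z* = 1.960.
Margin of error: 1.960 × 0.034900 = 0.06840.
Interval: 0.42000 ± 0.06840 → (0.352, 0.488).

(0.352, 0.488)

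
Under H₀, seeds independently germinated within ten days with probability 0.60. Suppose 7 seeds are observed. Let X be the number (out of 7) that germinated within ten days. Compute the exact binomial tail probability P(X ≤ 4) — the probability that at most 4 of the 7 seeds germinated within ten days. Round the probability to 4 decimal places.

P = 0.5801

X is binomial with n = 7 and p = 0.60.
P(X ≤ 4) = Σ_{j=0}^{4} C(7,j)·0.60^j·0.40^{7−j}.
= 0.001638 + 0.017203 + 0.077414 + 0.193536 + 0.290304 = 0.5801.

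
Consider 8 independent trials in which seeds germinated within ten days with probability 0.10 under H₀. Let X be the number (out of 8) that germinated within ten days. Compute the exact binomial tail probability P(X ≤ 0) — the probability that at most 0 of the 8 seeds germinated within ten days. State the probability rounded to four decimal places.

X is binomial with n = 8 and p = 0.10.
P(X ≤ 0) = C(8,0)·0.10^0·0.90^8.
= 0.430467 = 0.4305.

P = 0.4305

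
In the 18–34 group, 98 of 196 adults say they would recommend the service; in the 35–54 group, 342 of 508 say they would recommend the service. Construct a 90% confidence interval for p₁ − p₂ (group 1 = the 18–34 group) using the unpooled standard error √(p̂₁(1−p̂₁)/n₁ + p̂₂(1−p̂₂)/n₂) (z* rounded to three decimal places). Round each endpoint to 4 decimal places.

p̂₁ = 98/196 = 0.50000, p̂₂ = 342/508 = 0.67323; p̂₁ − p̂₂ = -0.17323.
SE = √(0.001275510 + 0.000433055) = √0.001708565 = 0.041335.
z* = 1.645 at the 90% level. Margin = 1.645·0.041335 = 0.06800.
Interval: -0.17323 ± 0.06800 → (-0.2412, -0.1052).

(-0.2412, -0.1052)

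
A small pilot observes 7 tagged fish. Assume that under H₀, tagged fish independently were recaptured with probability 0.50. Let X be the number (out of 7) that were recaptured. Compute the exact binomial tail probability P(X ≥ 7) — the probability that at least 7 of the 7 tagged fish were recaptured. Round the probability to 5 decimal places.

P = 0.00781

X is binomial with n = 7 and p = 0.50.
P(X ≥ 7) = C(7,7)·0.50^7·0.50^0.
= 0.007812 = 0.00781.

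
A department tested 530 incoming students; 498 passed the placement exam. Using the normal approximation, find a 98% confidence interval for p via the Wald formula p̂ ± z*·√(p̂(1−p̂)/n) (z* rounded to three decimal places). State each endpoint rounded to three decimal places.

p̂ = 498/530 = 0.93962.
SE = √(p̂(1−p̂)/n) = √(0.056732/530) = 0.010346.
For 98% confidence, z* = 2.326.
Margin of error: 2.326 × 0.010346 = 0.02406.
Interval: 0.93962 ± 0.02406 → (0.916, 0.964).

(0.916, 0.964)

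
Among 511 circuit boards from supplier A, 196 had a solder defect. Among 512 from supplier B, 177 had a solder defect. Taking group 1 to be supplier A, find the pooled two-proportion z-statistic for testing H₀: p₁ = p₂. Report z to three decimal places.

Sample proportions: p̂₁ = 196/511 = 0.38356 and p̂₂ = 177/512 = 0.34570.
Pooled p̂ = (196+177)/(511+512) = 373/1023 = 0.36461.
SE = √[p̂(1−p̂)(1/n₁+1/n₂)] = √[0.36461·0.63539·(1/511+1/512)] ≈ 0.030097.
z = 0.03786/0.030097 = 1.258.

z = 1.258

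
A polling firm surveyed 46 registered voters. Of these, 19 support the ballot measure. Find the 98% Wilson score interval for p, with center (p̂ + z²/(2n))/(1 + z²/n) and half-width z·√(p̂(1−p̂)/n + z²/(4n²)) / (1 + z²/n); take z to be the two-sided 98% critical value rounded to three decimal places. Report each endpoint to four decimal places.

(0.2622, 0.5822)

Here p̂ = 19/46 = 0.41304 and z = 2.326 (z² = 5.410276).
1 + z²/n = 1.117615.
Center = (0.41304 + 0.058807)/1.117615 = 0.42219.
Radicand: p̂(1−p̂)/n + z²/(4n²) = 0.005270404 + 0.000639210 = 0.005909614.
Half-width = 2.326·√0.005909614/1.117615 = 0.15999.
CI: 0.42219 ± 0.15999 = (0.2622, 0.5822).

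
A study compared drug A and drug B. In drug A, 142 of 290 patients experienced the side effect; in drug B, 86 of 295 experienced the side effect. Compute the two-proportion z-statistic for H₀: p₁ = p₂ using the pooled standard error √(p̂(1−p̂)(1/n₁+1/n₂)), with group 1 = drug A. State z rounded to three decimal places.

Sample proportions: p̂₁ = 142/290 = 0.48966 and p̂₂ = 86/295 = 0.29153.
Pooling: p̂ = 228/585 = 0.38974.
SE = √[p̂(1−p̂)(1/n₁+1/n₂)] = √[0.38974·0.61026·(1/290+1/295)] ≈ 0.040329.
z = (p̂₁ − p̂₂)/SE = (0.48966 − 0.29153)/0.040329 = 0.19813/0.040329 = 4.913.

z = 4.913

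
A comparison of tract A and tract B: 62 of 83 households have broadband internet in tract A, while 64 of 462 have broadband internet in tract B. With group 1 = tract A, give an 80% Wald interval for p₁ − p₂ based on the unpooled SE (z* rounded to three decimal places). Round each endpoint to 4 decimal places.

(0.5439, 0.6730)

p̂₁ = 62/83 = 0.74699, p̂₂ = 64/462 = 0.13853; p̂₁ − p̂₂ = 0.60846.
SE = √(0.002277072 + 0.000258308) = √0.002535380 = 0.050353.
For 80% confidence, z* = 1.282. Margin = 1.282·0.050353 = 0.06455.
So the interval runs from 0.5439 to 0.6730.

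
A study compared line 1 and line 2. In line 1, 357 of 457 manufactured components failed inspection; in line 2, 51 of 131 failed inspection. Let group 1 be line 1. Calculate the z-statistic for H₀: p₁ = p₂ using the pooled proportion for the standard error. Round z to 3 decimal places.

z = 8.579

p̂₁ = 357/457 = 0.78118, p̂₂ = 51/131 = 0.38931.
Pooling: p̂ = 408/588 = 0.69388.
Pooled SE = √[0.2124115·0.00982177] ≈ 0.045676.
z = (p̂₁ − p̂₂)/SE = (0.78118 − 0.38931)/0.045676 = 0.39187/0.045676 = 8.579.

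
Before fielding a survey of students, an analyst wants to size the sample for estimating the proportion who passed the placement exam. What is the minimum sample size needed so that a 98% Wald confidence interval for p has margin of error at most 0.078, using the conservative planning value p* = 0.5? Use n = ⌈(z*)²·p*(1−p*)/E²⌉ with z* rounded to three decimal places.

n = 223

For 98% confidence, z* = 2.326.
p*(1−p*) = 0.50·0.50 = 0.2500.
Required n before rounding: 5.410276 × 0.2500 / 0.078² = 222.316.
⌈222.316⌉ = 223.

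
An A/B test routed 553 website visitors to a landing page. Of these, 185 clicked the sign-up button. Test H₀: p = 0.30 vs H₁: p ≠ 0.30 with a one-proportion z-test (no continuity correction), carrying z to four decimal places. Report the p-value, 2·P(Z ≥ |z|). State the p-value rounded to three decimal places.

p-value = 0.076

Sample proportion p̂ = 185/553 = 0.33454.
Under H₀, SE = √(p₀(1−p₀)/n) = √(0.30·0.70/553) = √0.000379747 = 0.019487.
z = (p̂ − p₀)/SE = (185/553 − 0.30)/0.019487 ≈ 1.7724.
From the standard normal, 2·P(Z ≥ |z|) = 0.076.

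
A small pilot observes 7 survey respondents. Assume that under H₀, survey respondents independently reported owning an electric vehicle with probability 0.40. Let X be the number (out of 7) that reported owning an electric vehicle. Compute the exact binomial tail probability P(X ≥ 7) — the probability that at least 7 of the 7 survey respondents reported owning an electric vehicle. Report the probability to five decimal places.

X ~ Binomial(n=7, p=0.40).
P(X ≥ 7) = C(7,7)·0.40^7·0.60^0.
= 0.001638 = 0.00164.

P = 0.00164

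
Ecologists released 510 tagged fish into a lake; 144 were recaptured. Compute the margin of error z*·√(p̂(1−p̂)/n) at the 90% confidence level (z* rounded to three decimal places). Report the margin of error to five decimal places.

The sample proportion is 144/510 = 0.28235.
SE(p̂) = √(0.28235·0.71765/510) = 0.019933.
The 90% critical value is z* = 1.645.
ME = 1.645·0.019933 = 0.03279.

ME = 0.03279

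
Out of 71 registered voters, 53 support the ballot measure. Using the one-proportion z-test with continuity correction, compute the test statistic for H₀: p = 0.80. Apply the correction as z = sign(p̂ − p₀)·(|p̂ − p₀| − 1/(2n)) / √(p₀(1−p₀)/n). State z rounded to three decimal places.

z = -0.979

The sample proportion is 53/71 = 0.74648. p̂ − p₀ = -0.053521.
Continuity correction 1/(2n) = 1/142 = 0.007042.
Corrected numerator: |-0.053521| − 0.007042 = 0.046479.
SE₀ = √(0.80·0.20/71) = 0.047471.
z = (−)0.046479/0.047471 = -0.979.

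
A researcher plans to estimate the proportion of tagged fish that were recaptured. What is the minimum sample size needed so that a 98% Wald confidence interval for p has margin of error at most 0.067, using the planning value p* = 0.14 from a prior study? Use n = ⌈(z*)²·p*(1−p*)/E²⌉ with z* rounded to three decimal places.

For 98% confidence, z* = 2.326.
p*(1−p*) = 0.1204.
(z*)²·p*(1−p*)/E² = 5.410276·0.1204/0.004489 = 145.110.
⌈145.110⌉ = 146.

n = 146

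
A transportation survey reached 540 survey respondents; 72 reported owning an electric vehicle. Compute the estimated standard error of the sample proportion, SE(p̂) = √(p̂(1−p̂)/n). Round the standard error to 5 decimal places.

SE = 0.01463

The sample proportion is 72/540 = 0.13333.
p̂(1−p̂) = 0.13333·0.86667 = 0.115553.
SE = √(0.115553/540) = √0.000213987 = 0.01463.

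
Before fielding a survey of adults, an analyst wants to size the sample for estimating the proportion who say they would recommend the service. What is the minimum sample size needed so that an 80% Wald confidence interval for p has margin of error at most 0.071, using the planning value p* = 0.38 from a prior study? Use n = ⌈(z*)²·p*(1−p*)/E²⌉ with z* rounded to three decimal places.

n = 77

For 80% confidence, z* = 1.282.
p*(1−p*) = 0.2356.
Required n before rounding: 1.643524 × 0.2356 / 0.071² = 76.813.
⌈76.813⌉ = 77.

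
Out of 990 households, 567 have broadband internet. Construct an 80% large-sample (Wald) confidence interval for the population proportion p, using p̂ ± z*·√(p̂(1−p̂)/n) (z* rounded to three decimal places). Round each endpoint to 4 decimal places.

(0.5526, 0.5929)

p̂ = 567/990 = 0.57273.
Standard error of p̂: √(0.244711/990) = √0.000247183 = 0.015722.
For 80% confidence, z* = 1.282.
Margin of error: 1.282 × 0.015722 = 0.02016.
CI: 0.57273 ± 0.02016 = (0.5526, 0.5929).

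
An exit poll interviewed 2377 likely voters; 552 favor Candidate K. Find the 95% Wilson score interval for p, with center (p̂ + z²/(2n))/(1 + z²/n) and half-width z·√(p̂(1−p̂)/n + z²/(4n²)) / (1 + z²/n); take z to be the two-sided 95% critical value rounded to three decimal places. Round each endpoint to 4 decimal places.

(0.2157, 0.2496)

p̂ = 552/2377 = 0.23223; z = 1.960, so z² = 3.841600.
Denominator 1 + z²/n = 1 + 3.841600/2377 = 1.001616.
Center = (0.23223 + 0.000808)/1.001616 = 0.23266.
Radicand: p̂(1−p̂)/n + z²/(4n²) = 0.000075009 + 0.000000170 = 0.000075179.
Half-width = 1.960·√0.000075179/1.001616 = 0.01697.
Interval: 0.23266 ± 0.01697 → (0.2157, 0.2496).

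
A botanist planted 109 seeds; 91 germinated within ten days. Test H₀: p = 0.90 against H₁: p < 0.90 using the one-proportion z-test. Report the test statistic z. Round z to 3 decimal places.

p̂ = 91/109 = 0.83486.
SE₀ = √(0.90·0.10/109) = 0.028735.
z = (0.83486 − 0.90)/0.028735 = -0.06514/0.028735 = -2.267.

z = -2.267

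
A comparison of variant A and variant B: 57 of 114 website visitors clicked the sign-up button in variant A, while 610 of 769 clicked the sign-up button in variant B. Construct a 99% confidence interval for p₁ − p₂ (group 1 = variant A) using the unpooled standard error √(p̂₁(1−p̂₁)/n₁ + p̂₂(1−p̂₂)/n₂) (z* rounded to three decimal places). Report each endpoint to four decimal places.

p̂₁ = 57/114 = 0.50000, p̂₂ = 610/769 = 0.79324; p̂₁ − p̂₂ = -0.29324.
Unpooled SE = √(p̂₁(1−p̂₁)/n₁ + p̂₂(1−p̂₂)/n₂) = √(0.002192982 + 0.000213279) = 0.049054.
z* = 2.576 at the 99% level. Margin = 2.576·0.049054 = 0.12636.
Interval: -0.29324 ± 0.12636 → (-0.4196, -0.1669).

(-0.4196, -0.1669)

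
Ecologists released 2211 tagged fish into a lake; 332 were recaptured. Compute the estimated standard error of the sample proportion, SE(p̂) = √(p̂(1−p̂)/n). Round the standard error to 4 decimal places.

SE = 0.0076

The sample proportion is 332/2211 = 0.15016.
p̂(1−p̂) = 0.127612.
SE = √(0.127612/2211) = √0.000057717 = 0.0076.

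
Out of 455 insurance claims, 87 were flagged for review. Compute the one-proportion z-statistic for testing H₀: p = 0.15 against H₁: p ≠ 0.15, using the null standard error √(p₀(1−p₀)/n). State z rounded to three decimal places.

z = 2.462

Sample proportion p̂ = 87/455 = 0.19121.
Null standard error: √(0.15·0.85/455) = √0.000280220 = 0.016740.
z = (p̂ − p₀)/SE = (0.19121 − 0.15)/0.016740 = 2.462.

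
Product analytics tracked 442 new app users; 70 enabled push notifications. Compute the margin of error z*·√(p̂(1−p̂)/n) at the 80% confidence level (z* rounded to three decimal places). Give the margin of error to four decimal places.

ME = 0.0223

p̂ = 70/442 = 0.15837.
SE(p̂) = √(0.15837·0.84163/442) = 0.017365.
For 80% confidence, z* = 1.282.
So ME = 0.0223.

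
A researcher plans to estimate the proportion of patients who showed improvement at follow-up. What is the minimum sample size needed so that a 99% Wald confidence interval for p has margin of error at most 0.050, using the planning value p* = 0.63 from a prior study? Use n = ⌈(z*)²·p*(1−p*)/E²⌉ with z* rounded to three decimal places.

n = 619

The 99% critical value is z* = 2.576.
p*(1−p*) = 0.2331.
(z*)²·p*(1−p*)/E² = 6.635776·0.2331/0.002500 = 618.720.
⌈618.720⌉ = 619.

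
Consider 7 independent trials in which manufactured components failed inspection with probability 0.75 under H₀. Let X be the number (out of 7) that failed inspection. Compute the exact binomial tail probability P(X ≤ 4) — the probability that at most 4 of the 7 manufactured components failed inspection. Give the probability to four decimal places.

X is binomial with n = 7 and p = 0.75.
P(X ≤ 4) = Σ_{j=0}^{4} C(7,j)·0.75^j·0.25^{7−j}.
= 0.000061 + 0.001282 + 0.011536 + 0.057678 + 0.173035 = 0.2436.

P = 0.2436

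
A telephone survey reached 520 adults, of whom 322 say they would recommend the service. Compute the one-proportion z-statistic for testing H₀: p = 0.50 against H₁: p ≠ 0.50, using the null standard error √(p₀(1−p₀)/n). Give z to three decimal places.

z = 5.438

The sample proportion is 322/520 = 0.61923.
Null standard error: √(0.50·0.50/520) = √0.000480769 = 0.021926.
Test statistic: z = 0.11923/0.021926 = 5.438.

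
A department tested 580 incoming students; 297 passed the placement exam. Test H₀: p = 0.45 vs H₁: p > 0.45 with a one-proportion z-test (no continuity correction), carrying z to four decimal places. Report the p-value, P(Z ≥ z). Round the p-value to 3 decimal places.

p-value = 0.001

p̂ = 297/580 = 0.51207.
Null standard error: √(0.45·0.55/580) = √0.000426724 = 0.020657.
Test statistic (full precision, shown to 4 dp): z = (297/580 − 0.45)/SE₀ ≈ 3.0047.
From the standard normal, P(Z ≥ z) = 0.001.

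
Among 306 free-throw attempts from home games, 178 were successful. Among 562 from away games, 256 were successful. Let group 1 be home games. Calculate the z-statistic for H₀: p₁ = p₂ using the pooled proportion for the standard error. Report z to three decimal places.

z = 3.552

Sample proportions: p̂₁ = 178/306 = 0.58170 and p̂₂ = 256/562 = 0.45552.
Pooling: p̂ = 434/868 = 0.50000.
SE = √[p̂(1−p̂)(1/n₁+1/n₂)] = √[0.50000·0.50000·(1/306+1/562)] ≈ 0.035522.
z = (p̂₁ − p̂₂)/SE = (0.58170 − 0.45552)/0.035522 = 0.12618/0.035522 = 3.552.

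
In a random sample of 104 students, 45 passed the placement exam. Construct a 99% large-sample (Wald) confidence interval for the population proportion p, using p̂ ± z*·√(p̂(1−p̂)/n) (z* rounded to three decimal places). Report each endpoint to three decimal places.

(0.308, 0.558)

p̂ = 45/104 = 0.43269.
SE = √(p̂(1−p̂)/n) = √(0.245470/104) = 0.048583.
The 99% critical value is z* = 2.576.
Margin = 2.576·0.048583 = 0.12515.
So the interval runs from 0.308 to 0.558.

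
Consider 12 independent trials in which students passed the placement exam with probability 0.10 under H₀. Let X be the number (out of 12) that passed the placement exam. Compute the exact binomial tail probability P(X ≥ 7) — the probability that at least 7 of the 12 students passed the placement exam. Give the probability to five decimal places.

X is binomial with n = 12 and p = 0.10.
P(X ≥ 7) = Σ_{j=7}^{12} C(12,j)·0.10^j·0.90^{12−j}.
= 0.000047 + 0.000003 + 0.000000 + 0.000000 + 0.000000 + 0.000000 = 0.00005.

P = 0.00005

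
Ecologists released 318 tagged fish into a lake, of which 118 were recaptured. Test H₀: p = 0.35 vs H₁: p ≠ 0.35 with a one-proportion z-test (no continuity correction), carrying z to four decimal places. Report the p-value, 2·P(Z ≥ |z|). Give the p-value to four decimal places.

With x = 118 successes in n = 318, p̂ = 0.37107.
Null standard error: √(0.35·0.65/318) = √0.000715409 = 0.026747.
z = (p̂ − p₀)/SE = (118/318 − 0.35)/0.026747 ≈ 0.7877.
From the standard normal, 2·P(Z ≥ |z|) = 0.4309.

p-value = 0.4309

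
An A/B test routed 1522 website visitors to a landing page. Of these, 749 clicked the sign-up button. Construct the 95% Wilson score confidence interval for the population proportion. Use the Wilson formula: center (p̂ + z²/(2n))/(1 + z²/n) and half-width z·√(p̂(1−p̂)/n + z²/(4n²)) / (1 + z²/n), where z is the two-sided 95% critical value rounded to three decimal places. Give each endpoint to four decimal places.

p̂ = 749/1522 = 0.49212; z = 1.960, so z² = 3.841600.
Denominator 1 + z²/n = 1 + 3.841600/1522 = 1.002524.
Center = (0.49212 + 0.001262)/1.002524 = 0.49214.
Radicand: p̂(1−p̂)/n + z²/(4n²) = 0.000164217 + 0.000000415 = 0.000164632.
Half-width = 1.960·√0.000164632/1.002524 = 0.02509.
So the interval runs from 0.4671 to 0.5172.

(0.4671, 0.5172)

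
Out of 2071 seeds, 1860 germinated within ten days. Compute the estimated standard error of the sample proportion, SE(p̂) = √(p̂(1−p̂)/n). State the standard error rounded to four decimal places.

SE = 0.0066

The sample proportion is 1860/2071 = 0.89812.
p̂(1−p̂) = 0.89812·0.10188 = 0.091500.
Dividing by n and taking the root: √0.000044182 = 0.0066.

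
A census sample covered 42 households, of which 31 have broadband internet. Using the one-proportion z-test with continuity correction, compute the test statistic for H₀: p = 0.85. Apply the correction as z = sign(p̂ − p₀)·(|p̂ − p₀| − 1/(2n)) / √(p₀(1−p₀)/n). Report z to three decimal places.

Sample proportion p̂ = 31/42 = 0.73810. p̂ − p₀ = -0.111905.
Continuity correction 1/(2n) = 1/84 = 0.011905.
Corrected numerator: |-0.111905| − 0.011905 = 0.100000.
Null standard error: √(0.85·0.15/42) = √0.003035714 = 0.055097.
z = −0.100000/0.055097 = -1.815.

z = -1.815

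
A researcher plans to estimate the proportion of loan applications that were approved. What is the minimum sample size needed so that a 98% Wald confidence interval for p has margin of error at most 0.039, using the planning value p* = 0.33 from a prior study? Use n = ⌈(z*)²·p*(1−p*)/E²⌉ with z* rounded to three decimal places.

For 98% confidence, z* = 2.326.
p*(1−p*) = 0.2211.
Required n before rounding: 5.410276 × 0.2211 / 0.039² = 786.464.
Rounding up, n = 787.

n = 787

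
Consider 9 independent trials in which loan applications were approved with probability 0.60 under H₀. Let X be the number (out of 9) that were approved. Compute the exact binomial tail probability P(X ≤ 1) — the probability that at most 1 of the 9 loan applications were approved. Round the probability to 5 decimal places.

X is binomial with n = 9 and p = 0.60.
P(X ≤ 1) = C(9,0)·0.60^0·0.40^9 + C(9,1)·0.60^1·0.40^8.
= 0.000262 + 0.003539 = 0.00380.

P = 0.00380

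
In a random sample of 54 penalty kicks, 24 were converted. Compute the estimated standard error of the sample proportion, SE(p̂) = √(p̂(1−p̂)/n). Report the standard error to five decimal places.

SE = 0.06762

Sample proportion p̂ = 24/54 = 0.44444.
p̂(1−p̂) = 0.44444·0.55556 = 0.246913.
Dividing by n and taking the root: √0.004572463 = 0.06762.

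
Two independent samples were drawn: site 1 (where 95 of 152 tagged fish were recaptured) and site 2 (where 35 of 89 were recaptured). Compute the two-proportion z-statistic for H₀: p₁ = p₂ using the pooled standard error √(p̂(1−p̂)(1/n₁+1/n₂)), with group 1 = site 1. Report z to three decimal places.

z = 3.483

p̂₁ = 95/152 = 0.62500, p̂₂ = 35/89 = 0.39326.
Pooling: p̂ = 130/241 = 0.53942.
SE = √[p̂(1−p̂)(1/n₁+1/n₂)] = √[0.53942·0.46058·(1/152+1/89)] ≈ 0.066529.
z = (p̂₁ − p̂₂)/SE = (0.62500 − 0.39326)/0.066529 = 0.23174/0.066529 = 3.483.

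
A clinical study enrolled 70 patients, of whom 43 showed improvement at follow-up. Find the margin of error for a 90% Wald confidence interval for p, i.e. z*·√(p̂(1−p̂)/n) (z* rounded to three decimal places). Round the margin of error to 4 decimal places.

Sample proportion p̂ = 43/70 = 0.61429.
Standard error of p̂: √(0.236939/70) = √0.003384840 = 0.058179.
z* = 1.645 at the 90% level.
So ME = 0.0957.

ME = 0.0957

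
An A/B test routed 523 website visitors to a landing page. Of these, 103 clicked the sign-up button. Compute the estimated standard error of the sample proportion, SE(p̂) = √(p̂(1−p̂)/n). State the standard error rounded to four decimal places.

The sample proportion is 103/523 = 0.19694.
p̂(1−p̂) = 0.19694·0.80306 = 0.158155.
Dividing by n and taking the root: √0.000302400 = 0.0174.

SE = 0.0174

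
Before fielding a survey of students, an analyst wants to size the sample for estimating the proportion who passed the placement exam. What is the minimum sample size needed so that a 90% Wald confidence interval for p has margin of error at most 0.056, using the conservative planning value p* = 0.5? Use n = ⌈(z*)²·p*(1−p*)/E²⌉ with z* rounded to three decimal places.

n = 216

For 90% confidence, z* = 1.645.
p*(1−p*) = 0.50·0.50 = 0.2500.
(z*)²·p*(1−p*)/E² = 2.706025·0.2500/0.003136 = 215.723.
⌈215.723⌉ = 216.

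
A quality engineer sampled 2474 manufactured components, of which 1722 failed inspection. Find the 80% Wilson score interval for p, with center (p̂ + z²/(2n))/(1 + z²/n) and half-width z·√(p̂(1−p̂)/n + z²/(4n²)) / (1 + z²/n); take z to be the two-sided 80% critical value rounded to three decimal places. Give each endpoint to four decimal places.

(0.6841, 0.7078)

Here p̂ = 1722/2474 = 0.69604 and z = 1.282 (z² = 1.643524).
1 + z²/n = 1.000664.
Adjusted center: (0.69604 + z²/(2n))/1.000664 = 0.69591.
Radicand: p̂(1−p̂)/n + z²/(4n²) = 0.000085517 + 0.000000067 = 0.000085584.
Half-width = 1.282·√0.000085584/1.000664 = 0.01185.
Interval: 0.69591 ± 0.01185 → (0.6841, 0.7078).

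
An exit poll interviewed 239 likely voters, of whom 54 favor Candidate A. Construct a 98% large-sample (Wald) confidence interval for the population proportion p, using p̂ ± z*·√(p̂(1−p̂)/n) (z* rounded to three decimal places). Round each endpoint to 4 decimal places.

The sample proportion is 54/239 = 0.22594.
SE(p̂) = √(0.22594·0.77406/239) = 0.027051.
z* = 2.326 at the 98% level.
Margin of error: 2.326 × 0.027051 = 0.06292.
CI: 0.22594 ± 0.06292 = (0.1630, 0.2889).

(0.1630, 0.2889)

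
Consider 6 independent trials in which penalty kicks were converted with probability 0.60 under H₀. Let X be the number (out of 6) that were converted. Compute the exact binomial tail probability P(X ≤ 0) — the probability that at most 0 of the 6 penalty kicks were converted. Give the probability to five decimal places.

X ~ Binomial(n=6, p=0.60).
P(X ≤ 0) = C(6,0)·0.60^0·0.40^6.
= 0.004096 = 0.00410.

P = 0.00410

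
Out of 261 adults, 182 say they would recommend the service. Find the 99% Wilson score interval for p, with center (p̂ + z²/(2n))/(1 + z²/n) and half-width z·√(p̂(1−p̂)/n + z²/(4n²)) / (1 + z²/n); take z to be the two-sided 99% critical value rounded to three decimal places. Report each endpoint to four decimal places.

p̂ = 182/261 = 0.69732; z = 2.576, so z² = 6.635776.
1 + z²/n = 1.025424.
Adjusted center: (0.69732 + z²/(2n))/1.025424 = 0.69243.
Radicand: p̂(1−p̂)/n + z²/(4n²) = 0.000808680 + 0.000024353 = 0.000833033.
Half-width = z·√(radicand)/denom = 2.576·0.028862/1.025424 = 0.07251.
CI: 0.69243 ± 0.07251 = (0.6199, 0.7649).

(0.6199, 0.7649)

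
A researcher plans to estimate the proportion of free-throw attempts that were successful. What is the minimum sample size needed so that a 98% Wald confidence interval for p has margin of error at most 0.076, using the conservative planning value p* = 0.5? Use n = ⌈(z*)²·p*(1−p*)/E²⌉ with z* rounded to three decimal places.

n = 235

For 98% confidence, z* = 2.326.
p*(1−p*) = 0.2500.
(z*)²·p*(1−p*)/E² = 5.410276·0.2500/0.005776 = 234.171.
Rounding up, n = 235.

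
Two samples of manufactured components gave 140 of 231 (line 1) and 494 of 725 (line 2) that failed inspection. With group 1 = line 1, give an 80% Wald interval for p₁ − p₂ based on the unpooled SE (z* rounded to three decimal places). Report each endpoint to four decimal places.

(-0.1221, -0.0285)

p̂₁ = 0.60606, p̂₂ = 0.68138, so the observed difference is -0.07532.
Unpooled SE = √(p̂₁(1−p̂₁)/n₁ + p̂₂(1−p̂₂)/n₂) = √(0.001033555 + 0.000299450) = 0.036510.
The 80% critical value is z* = 1.282. Margin = 1.282·0.036510 = 0.04681.
So the interval runs from -0.1221 to -0.0285.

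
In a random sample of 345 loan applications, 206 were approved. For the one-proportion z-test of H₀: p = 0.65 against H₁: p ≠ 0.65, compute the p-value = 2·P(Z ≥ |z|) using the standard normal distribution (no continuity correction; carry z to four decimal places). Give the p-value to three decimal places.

The sample proportion is 206/345 = 0.59710.
SE₀ = √(0.65·0.35/345) = 0.025679.
Test statistic (full precision, shown to 4 dp): z = (206/345 − 0.65)/SE₀ ≈ -2.0600.
p-value = 2·P(Z ≥ |z|) with z = -2.0600 → 0.039.

p-value = 0.039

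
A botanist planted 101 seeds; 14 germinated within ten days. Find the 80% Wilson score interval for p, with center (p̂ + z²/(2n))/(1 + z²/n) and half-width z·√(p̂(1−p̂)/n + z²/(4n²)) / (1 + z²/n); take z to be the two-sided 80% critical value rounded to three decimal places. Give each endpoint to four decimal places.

(0.1003, 0.1885)

Here p̂ = 14/101 = 0.13861 and z = 1.282 (z² = 1.643524).
Denominator 1 + z²/n = 1 + 1.643524/101 = 1.016273.
Adjusted center: (0.13861 + z²/(2n))/1.016273 = 0.14440.
Radicand: p̂(1−p̂)/n + z²/(4n²) = 0.001182179 + 0.000040279 = 0.001222458.
Half-width = 1.282·√0.001222458/1.016273 = 0.04411.
CI: 0.14440 ± 0.04411 = (0.1003, 0.1885).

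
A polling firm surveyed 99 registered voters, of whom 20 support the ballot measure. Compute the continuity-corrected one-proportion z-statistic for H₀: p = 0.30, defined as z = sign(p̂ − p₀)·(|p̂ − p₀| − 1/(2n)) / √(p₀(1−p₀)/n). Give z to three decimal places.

Sample proportion p̂ = 20/99 = 0.20202. p̂ − p₀ = -0.097980.
1/(2n) = 0.005051.
Corrected numerator: |-0.097980| − 0.005051 = 0.092929.
Null standard error: √(0.30·0.70/99) = √0.002121212 = 0.046057.
z = (−)0.092929/0.046057 = -2.018.

z = -2.018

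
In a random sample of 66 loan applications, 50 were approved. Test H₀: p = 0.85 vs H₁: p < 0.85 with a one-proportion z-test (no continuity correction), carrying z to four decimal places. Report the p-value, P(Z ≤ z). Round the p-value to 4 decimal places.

p-value = 0.0177

With x = 50 successes in n = 66, p̂ = 0.75758.
SE₀ = √(0.85·0.15/66) = 0.043952.
z = (p̂ − p₀)/SE = (50/66 − 0.85)/0.043952 ≈ -2.1028.
p-value = P(Z ≤ z) with z = -2.1028 → 0.0177.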